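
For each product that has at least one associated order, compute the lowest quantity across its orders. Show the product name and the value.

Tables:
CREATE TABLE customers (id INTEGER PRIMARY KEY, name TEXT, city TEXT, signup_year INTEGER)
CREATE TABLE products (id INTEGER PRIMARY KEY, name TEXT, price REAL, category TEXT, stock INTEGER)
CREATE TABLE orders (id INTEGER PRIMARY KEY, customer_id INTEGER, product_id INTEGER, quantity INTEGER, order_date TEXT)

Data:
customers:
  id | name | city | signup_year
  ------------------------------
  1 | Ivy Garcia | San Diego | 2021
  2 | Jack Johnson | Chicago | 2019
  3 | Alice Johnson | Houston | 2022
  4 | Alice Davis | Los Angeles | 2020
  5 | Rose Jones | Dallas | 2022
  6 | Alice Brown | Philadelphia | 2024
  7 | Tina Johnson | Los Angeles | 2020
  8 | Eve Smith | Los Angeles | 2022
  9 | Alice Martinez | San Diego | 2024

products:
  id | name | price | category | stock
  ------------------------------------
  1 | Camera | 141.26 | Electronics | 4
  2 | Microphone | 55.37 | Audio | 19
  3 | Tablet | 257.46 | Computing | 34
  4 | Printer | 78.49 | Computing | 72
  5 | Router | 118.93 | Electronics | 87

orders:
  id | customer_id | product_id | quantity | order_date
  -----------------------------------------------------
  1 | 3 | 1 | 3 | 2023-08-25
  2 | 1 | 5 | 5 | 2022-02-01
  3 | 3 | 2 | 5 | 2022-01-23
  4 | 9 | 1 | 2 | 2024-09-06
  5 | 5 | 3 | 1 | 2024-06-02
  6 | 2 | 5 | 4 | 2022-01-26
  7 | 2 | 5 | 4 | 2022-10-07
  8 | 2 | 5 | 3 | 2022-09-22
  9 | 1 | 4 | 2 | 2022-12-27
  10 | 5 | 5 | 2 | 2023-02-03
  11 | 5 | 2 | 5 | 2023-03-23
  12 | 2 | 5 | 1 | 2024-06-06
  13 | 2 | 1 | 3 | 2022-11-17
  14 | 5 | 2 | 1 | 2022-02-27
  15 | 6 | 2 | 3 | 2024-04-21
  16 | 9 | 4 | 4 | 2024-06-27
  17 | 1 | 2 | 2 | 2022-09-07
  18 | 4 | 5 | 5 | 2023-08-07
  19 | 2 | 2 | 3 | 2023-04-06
SELECT p.name, MIN(c.quantity) AS min_quantity FROM orders c JOIN products p ON c.product_id = p.id GROUP BY p.id, p.name

Execution result:
name | min_quantity
Camera | 2
Microphone | 1
Tablet | 1
Printer | 2
Router | 1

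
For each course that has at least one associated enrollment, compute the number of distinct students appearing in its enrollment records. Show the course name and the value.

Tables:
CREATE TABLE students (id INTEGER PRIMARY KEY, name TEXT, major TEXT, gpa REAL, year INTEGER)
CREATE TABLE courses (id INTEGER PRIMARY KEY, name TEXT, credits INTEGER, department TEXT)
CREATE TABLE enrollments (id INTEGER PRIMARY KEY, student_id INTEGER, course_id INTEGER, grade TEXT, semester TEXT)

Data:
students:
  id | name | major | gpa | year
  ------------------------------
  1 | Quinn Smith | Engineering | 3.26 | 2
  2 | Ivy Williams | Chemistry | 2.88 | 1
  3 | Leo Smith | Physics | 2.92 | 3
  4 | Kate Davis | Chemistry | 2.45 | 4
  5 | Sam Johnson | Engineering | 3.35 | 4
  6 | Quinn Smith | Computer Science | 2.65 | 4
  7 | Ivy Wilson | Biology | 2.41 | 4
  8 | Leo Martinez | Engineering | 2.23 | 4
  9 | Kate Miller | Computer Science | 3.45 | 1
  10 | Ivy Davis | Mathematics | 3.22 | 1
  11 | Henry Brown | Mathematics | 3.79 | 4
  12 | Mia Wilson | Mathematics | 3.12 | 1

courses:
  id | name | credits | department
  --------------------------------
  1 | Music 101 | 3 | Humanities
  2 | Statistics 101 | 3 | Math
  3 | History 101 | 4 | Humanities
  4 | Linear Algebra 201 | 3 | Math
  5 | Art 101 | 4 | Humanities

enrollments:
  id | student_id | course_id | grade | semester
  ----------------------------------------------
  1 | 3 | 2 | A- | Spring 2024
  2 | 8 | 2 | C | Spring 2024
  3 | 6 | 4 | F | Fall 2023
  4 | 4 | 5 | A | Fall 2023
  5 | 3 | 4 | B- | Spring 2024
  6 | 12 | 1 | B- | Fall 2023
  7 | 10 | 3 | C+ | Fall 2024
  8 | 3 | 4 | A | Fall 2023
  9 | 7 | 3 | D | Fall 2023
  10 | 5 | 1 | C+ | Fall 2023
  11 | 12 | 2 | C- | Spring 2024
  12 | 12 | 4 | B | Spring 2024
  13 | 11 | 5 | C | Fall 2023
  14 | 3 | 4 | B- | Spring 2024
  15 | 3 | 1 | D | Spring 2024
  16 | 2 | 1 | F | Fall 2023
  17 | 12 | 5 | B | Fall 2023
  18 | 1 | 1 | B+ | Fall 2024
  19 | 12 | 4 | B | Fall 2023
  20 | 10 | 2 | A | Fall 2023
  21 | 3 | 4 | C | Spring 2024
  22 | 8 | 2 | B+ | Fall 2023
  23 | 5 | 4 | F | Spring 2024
SELECT p.name, COUNT(DISTINCT c.student_id) AS distinct_student_count FROM enrollments c JOIN courses p ON c.course_id = p.id GROUP BY p.id, p.name

Execution result:
name | distinct_student_count
Music 101 | 5
Statistics 101 | 4
History 101 | 2
Linear Algebra 201 | 4
Art 101 | 3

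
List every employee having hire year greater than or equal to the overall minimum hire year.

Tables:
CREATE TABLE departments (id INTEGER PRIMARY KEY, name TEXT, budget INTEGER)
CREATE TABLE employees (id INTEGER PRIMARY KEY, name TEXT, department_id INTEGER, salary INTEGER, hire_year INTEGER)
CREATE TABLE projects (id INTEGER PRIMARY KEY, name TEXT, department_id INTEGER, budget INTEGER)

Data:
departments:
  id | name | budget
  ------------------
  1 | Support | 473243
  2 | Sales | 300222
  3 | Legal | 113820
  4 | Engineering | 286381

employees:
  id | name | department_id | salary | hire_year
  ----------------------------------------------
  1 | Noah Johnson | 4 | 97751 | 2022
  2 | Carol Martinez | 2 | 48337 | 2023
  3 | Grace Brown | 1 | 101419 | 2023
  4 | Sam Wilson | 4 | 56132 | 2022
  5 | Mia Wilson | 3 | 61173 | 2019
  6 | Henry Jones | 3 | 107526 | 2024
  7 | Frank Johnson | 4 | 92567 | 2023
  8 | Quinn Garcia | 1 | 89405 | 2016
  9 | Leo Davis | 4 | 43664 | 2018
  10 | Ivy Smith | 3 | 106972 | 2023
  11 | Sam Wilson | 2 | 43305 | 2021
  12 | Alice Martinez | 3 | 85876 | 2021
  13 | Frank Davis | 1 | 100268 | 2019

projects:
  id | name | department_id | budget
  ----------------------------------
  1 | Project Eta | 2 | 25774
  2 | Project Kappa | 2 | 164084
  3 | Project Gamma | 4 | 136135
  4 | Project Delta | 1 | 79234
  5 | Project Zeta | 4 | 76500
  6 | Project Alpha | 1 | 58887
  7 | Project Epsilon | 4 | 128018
SELECT name, hire_year FROM employees WHERE hire_year >= (SELECT MIN(hire_year) FROM employees)

Execution result:
name | hire_year
Noah Johnson | 2022
Carol Martinez | 2023
Grace Brown | 2023
Sam Wilson | 2022
Mia Wilson | 2019
Henry Jones | 2024
Frank Johnson | 2023
Quinn Garcia | 2016
Leo Davis | 2018
Ivy Smith | 2023
Sam Wilson | 2021
Alice Martinez | 2021
Frank Davis | 2019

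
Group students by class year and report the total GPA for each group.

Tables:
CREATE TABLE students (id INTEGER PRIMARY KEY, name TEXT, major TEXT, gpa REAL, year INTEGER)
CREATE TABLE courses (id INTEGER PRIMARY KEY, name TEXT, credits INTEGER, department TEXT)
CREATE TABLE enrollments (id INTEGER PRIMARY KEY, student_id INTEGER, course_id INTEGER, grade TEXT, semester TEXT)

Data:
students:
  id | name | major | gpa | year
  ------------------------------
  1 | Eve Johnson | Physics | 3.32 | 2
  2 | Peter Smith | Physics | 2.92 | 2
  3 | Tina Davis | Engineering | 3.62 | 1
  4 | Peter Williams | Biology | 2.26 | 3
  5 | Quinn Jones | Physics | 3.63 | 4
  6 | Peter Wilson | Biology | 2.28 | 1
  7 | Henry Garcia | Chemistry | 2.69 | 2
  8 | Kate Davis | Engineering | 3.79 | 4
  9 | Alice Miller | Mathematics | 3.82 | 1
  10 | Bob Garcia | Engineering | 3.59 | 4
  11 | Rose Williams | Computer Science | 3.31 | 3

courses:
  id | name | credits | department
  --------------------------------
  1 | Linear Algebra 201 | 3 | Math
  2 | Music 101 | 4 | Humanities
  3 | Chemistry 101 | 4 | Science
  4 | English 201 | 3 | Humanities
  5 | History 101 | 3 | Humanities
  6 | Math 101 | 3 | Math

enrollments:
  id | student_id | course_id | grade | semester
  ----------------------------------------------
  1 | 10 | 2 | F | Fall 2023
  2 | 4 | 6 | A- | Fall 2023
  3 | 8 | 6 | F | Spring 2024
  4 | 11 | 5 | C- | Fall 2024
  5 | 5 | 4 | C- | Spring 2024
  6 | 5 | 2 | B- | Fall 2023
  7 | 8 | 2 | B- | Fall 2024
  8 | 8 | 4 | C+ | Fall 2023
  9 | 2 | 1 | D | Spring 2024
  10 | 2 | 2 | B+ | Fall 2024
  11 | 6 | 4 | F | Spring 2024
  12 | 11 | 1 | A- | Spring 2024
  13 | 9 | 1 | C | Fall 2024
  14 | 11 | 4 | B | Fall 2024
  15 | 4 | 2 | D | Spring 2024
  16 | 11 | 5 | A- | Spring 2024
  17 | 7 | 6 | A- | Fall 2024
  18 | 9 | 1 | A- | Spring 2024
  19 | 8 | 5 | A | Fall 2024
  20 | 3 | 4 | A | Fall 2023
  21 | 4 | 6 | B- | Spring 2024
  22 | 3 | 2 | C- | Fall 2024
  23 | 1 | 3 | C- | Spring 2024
SELECT year, SUM(gpa) AS sum_gpa FROM students GROUP BY year

Execution result:
year | sum_gpa
1 | 9.72
2 | 8.93
3 | 5.57
4 | 11.01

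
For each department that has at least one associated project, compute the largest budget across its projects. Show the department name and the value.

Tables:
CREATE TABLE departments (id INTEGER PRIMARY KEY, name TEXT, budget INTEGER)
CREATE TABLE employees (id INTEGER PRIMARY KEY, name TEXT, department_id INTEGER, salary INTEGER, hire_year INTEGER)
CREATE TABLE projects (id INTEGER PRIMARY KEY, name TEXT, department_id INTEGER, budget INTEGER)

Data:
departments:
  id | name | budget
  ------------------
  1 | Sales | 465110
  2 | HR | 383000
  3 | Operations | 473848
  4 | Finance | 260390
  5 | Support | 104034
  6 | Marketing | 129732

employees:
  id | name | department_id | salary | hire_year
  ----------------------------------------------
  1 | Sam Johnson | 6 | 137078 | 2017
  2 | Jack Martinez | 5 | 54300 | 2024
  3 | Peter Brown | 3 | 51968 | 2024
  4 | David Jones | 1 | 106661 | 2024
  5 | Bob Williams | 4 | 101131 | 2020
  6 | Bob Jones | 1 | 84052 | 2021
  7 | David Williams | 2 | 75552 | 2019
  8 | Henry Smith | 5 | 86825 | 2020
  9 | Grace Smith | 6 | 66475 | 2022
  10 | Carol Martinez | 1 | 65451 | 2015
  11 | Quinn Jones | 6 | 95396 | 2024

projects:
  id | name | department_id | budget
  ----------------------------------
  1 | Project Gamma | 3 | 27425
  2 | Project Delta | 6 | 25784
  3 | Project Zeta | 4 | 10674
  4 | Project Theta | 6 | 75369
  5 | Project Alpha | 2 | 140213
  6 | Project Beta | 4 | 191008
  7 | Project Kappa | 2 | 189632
SELECT p.name, MAX(c.budget) AS max_budget FROM projects c JOIN departments p ON c.department_id = p.id GROUP BY p.id, p.name

Execution result:
name | max_budget
HR | 189632
Operations | 27425
Finance | 191008
Marketing | 75369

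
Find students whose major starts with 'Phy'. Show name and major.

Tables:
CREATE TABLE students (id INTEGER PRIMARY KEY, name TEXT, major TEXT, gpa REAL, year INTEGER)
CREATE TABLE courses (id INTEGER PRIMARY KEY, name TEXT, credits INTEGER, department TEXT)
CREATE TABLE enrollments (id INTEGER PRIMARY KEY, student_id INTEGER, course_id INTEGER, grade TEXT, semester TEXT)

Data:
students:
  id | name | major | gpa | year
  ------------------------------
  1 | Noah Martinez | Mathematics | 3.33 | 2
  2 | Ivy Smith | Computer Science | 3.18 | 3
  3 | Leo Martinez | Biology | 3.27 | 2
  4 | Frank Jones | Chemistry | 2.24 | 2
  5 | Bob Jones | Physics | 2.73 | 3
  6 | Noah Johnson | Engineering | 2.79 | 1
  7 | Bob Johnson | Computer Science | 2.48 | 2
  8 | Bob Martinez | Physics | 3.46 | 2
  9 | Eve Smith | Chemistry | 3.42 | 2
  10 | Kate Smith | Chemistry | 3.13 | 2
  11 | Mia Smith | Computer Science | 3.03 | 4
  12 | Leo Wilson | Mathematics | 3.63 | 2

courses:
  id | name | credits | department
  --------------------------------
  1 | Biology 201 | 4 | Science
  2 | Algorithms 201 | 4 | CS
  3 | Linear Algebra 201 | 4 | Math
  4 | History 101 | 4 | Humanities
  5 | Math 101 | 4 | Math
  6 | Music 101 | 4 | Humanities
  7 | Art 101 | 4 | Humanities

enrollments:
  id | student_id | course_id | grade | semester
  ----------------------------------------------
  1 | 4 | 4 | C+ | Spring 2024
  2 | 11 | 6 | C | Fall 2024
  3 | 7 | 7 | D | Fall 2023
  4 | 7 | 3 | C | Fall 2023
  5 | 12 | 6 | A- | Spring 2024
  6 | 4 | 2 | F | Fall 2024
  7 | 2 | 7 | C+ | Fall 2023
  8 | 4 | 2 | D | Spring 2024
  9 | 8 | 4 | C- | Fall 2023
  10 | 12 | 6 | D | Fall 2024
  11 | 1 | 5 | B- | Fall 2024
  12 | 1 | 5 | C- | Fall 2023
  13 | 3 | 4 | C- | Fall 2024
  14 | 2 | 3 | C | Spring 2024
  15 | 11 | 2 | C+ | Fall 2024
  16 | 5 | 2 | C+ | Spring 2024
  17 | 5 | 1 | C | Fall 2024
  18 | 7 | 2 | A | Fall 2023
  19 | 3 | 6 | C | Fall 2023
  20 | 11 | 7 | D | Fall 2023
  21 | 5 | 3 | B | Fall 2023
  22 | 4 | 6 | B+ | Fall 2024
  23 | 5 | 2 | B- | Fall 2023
SELECT name, major FROM students WHERE major LIKE 'Phy%'

Execution result:
name | major
Bob Jones | Physics
Bob Martinez | Physics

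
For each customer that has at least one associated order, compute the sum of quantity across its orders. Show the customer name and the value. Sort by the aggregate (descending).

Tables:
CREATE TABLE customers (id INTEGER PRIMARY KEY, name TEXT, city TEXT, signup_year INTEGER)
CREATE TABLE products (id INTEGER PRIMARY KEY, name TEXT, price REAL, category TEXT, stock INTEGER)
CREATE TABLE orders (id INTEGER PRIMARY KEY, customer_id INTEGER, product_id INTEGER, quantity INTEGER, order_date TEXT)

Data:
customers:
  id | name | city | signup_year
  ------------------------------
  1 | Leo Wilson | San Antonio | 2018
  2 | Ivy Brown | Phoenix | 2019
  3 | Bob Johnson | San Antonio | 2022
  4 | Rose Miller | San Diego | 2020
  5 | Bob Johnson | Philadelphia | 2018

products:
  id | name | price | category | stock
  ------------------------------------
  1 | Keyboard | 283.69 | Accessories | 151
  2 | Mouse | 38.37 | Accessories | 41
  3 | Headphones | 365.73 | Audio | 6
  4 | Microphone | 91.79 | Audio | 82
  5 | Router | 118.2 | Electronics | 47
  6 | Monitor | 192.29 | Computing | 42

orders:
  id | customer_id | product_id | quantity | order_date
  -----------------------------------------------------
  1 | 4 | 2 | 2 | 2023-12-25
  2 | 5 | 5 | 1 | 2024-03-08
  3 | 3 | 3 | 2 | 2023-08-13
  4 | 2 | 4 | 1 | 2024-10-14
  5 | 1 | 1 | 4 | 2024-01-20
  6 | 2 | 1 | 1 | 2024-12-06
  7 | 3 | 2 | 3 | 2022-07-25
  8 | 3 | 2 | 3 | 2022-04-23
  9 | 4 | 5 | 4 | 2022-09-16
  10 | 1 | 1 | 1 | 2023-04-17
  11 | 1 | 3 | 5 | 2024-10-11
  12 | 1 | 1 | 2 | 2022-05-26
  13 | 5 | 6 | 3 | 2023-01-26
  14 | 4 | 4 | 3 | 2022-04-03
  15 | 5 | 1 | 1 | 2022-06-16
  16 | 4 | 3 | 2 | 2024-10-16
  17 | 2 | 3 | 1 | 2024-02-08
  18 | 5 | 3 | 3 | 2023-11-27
SELECT p.name, SUM(c.quantity) AS sum_quantity FROM orders c JOIN customers p ON c.customer_id = p.id GROUP BY p.id, p.name ORDER BY sum_quantity DESC

Execution result:
name | sum_quantity
Leo Wilson | 12
Rose Miller | 11
Bob Johnson | 8
Bob Johnson | 8
Ivy Brown | 3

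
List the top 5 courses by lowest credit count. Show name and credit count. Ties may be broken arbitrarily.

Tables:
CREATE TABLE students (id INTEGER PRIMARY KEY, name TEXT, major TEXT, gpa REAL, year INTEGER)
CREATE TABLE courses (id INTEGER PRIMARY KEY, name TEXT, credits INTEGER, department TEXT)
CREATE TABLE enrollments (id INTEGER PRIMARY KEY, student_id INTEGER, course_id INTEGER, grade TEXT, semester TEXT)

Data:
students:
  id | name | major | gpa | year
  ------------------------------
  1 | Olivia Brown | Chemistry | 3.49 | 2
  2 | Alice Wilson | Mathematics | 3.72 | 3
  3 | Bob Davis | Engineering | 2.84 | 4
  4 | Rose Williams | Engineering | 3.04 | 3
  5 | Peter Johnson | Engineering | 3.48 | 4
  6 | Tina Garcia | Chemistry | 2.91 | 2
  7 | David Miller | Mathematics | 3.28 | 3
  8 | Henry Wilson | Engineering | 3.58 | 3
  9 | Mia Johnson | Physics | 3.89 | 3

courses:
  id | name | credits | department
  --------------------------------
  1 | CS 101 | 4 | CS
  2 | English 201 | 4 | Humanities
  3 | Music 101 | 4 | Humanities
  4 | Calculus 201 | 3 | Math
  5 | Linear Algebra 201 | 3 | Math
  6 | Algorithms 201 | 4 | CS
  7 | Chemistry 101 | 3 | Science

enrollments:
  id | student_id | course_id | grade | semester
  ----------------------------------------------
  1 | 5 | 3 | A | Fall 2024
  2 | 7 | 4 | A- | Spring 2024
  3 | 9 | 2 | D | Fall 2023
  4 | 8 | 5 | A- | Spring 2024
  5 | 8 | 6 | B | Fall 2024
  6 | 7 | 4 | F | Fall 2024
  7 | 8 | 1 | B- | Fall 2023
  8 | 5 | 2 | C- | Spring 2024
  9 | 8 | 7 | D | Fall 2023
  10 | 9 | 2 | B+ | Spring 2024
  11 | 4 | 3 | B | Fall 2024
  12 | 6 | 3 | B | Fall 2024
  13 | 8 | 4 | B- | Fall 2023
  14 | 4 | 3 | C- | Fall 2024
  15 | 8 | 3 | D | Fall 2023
SELECT name, credits FROM courses ORDER BY credits ASC LIMIT 5

Execution result:
name | credits
Calculus 201 | 3
Linear Algebra 201 | 3
Chemistry 101 | 3
CS 101 | 4
English 201 | 4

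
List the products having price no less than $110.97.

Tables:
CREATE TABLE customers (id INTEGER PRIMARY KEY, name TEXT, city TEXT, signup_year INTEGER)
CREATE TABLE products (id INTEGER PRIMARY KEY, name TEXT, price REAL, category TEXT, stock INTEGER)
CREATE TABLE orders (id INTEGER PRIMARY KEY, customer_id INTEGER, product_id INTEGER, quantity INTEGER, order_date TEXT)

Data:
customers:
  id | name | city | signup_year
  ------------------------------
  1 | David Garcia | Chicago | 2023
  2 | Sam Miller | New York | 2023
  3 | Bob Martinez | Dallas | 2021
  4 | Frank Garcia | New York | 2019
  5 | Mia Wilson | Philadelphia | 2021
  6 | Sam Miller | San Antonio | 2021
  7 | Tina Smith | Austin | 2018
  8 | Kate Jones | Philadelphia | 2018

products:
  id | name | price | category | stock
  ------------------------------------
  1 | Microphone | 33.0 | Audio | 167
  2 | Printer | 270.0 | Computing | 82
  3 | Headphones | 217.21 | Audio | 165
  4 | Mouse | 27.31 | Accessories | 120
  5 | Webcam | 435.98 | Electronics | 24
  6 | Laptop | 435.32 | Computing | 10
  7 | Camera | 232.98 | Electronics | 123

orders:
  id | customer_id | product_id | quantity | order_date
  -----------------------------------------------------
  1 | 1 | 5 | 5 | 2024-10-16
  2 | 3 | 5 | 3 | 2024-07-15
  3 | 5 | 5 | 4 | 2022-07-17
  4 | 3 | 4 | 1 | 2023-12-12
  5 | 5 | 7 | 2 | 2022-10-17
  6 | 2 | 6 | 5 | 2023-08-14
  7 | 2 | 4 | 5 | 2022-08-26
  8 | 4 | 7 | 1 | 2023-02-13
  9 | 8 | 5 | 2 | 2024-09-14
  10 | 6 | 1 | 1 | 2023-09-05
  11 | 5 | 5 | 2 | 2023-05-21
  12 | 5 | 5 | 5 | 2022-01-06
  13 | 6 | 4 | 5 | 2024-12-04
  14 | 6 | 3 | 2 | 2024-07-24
SELECT name, price FROM products WHERE price >= 110.97

Execution result:
name | price
Printer | 270.00
Headphones | 217.21
Webcam | 435.98
Laptop | 435.32
Camera | 232.98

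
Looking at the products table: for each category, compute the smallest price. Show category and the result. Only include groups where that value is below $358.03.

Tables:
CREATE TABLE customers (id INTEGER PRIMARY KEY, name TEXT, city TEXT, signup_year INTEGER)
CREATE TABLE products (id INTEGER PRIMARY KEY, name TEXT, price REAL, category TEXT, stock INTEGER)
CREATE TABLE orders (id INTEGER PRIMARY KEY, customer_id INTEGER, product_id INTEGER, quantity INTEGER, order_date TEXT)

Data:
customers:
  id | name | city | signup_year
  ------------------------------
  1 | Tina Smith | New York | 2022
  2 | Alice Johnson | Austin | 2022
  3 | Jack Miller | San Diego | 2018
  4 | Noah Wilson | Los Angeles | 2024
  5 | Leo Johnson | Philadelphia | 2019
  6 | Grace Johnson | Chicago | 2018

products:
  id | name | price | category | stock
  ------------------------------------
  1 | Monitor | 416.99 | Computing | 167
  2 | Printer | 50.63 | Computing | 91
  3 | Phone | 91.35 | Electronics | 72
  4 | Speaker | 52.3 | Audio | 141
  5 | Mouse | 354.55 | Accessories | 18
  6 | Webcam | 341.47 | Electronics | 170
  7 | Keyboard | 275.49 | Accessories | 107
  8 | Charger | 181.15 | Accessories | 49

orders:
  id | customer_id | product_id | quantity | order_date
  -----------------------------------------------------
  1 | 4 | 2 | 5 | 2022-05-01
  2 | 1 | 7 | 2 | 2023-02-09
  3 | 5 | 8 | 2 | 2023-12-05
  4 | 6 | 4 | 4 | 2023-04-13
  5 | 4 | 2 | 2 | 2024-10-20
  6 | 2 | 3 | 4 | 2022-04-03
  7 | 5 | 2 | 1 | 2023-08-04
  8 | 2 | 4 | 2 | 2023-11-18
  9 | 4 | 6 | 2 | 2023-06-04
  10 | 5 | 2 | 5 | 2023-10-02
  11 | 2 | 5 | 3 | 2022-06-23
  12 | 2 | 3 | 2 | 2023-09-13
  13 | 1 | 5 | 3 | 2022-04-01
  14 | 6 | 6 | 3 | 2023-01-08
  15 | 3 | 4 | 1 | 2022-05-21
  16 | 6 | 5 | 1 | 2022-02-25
SELECT category, MIN(price) AS min_price FROM products GROUP BY category HAVING MIN(price) < 358.03

Execution result:
category | min_price
Accessories | 181.15
Audio | 52.30
Computing | 50.63
Electronics | 91.35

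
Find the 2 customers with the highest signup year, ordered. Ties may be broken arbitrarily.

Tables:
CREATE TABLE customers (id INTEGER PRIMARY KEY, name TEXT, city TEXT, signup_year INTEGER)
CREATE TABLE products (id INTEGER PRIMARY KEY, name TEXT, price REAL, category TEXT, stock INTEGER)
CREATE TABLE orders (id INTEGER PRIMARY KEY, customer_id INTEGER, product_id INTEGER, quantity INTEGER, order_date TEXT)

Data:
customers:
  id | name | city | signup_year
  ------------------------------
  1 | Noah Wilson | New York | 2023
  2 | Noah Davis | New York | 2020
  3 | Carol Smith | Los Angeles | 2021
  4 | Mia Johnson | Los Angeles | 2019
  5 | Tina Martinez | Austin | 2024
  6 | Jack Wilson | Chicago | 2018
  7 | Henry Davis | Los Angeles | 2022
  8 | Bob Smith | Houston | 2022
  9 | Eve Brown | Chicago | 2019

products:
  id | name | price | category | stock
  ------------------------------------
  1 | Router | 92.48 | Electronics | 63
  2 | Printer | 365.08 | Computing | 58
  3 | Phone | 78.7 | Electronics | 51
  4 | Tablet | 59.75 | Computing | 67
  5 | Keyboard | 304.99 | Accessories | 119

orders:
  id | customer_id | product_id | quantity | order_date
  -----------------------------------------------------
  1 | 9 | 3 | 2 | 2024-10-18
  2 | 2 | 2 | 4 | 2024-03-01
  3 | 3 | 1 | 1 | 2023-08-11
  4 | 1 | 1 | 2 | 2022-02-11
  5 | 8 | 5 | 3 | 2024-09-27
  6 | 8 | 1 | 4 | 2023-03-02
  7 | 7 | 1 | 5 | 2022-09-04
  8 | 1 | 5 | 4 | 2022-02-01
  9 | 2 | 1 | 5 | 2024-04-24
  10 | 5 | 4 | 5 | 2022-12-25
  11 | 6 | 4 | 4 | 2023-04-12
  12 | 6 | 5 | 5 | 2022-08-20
SELECT name, signup_year FROM customers ORDER BY signup_year DESC LIMIT 2

Execution result:
name | signup_year
Tina Martinez | 2024
Noah Wilson | 2023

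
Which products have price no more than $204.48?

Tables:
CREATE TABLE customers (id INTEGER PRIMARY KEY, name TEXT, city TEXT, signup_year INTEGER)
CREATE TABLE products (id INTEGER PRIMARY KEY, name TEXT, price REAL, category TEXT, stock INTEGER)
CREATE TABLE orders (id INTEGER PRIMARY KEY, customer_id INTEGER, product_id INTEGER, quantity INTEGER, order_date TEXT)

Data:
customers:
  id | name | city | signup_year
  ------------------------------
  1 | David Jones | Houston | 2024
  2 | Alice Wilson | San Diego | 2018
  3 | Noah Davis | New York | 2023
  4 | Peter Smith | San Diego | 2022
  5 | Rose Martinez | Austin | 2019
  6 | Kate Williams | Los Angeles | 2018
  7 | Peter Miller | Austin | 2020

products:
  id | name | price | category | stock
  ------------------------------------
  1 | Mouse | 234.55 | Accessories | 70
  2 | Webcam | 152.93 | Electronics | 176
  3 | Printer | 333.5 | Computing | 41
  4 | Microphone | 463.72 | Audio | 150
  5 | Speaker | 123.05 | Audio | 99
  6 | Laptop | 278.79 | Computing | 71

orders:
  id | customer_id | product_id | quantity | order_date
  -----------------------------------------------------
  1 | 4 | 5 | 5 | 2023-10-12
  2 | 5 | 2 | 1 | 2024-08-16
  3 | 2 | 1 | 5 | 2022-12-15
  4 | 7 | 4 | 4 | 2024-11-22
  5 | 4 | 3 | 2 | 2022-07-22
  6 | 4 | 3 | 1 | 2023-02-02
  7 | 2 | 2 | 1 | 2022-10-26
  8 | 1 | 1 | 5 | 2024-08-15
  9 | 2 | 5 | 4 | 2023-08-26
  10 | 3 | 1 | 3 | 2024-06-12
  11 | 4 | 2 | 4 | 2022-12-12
SELECT name, price FROM products WHERE price <= 204.48

Execution result:
name | price
Webcam | 152.93
Speaker | 123.05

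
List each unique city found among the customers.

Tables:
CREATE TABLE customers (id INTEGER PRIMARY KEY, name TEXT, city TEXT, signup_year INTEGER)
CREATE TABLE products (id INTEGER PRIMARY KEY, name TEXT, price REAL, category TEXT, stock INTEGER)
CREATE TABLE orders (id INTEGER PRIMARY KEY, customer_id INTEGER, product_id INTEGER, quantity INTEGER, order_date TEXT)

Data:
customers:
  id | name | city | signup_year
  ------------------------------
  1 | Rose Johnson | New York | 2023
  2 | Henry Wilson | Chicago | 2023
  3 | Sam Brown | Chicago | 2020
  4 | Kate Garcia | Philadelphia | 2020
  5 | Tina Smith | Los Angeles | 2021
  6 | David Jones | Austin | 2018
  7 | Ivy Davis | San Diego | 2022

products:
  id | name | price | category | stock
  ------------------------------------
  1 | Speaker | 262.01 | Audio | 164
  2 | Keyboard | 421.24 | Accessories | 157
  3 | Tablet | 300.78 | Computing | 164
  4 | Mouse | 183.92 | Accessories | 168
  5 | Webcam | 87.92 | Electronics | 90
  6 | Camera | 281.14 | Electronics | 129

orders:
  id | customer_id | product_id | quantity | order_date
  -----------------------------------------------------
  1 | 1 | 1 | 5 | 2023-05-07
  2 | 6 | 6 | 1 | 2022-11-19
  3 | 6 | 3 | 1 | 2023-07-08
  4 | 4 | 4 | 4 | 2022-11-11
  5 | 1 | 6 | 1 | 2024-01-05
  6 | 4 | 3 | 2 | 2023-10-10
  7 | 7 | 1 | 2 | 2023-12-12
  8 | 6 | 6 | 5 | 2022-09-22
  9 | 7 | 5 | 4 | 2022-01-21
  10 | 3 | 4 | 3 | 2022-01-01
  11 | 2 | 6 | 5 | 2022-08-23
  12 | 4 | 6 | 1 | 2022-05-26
SELECT DISTINCT city FROM customers

Execution result:
city
New York
Chicago
Philadelphia
Los Angeles
Austin
San Diego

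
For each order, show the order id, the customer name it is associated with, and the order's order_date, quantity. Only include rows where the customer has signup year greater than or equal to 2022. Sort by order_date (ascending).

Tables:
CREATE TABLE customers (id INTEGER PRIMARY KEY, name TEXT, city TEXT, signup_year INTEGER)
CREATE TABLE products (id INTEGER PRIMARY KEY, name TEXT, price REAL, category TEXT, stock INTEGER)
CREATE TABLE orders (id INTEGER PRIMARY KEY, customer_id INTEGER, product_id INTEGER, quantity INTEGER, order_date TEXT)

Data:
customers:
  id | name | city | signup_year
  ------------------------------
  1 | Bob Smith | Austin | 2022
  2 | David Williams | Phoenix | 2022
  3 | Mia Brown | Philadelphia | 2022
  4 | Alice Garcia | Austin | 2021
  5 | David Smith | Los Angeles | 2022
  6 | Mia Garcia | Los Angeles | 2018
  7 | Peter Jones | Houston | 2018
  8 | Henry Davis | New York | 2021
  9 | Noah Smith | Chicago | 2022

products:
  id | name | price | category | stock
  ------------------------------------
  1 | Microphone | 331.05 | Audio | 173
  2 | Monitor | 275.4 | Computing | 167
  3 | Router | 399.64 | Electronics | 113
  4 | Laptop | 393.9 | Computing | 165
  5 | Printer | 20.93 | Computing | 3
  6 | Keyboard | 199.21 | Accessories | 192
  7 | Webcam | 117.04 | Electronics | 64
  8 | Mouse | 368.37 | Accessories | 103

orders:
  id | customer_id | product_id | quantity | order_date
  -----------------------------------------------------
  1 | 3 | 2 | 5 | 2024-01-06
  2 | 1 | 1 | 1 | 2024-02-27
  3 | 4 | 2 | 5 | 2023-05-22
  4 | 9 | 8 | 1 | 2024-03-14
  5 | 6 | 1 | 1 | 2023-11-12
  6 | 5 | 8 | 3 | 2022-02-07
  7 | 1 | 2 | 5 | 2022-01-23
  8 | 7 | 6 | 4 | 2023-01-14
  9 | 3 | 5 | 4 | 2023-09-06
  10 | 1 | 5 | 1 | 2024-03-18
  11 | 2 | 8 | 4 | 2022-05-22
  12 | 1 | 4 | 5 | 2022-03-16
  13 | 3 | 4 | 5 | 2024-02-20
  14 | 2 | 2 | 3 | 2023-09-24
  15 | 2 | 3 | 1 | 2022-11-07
SELECT c.id, p.name AS customer, c.order_date, c.quantity FROM orders c JOIN customers p ON c.customer_id = p.id WHERE p.signup_year >= 2022 ORDER BY c.order_date ASC

Execution result:
id | customer | order_date | quantity
7 | Bob Smith | 2022-01-23 | 5
6 | David Smith | 2022-02-07 | 3
12 | Bob Smith | 2022-03-16 | 5
11 | David Williams | 2022-05-22 | 4
15 | David Williams | 2022-11-07 | 1
9 | Mia Brown | 2023-09-06 | 4
14 | David Williams | 2023-09-24 | 3
1 | Mia Brown | 2024-01-06 | 5
13 | Mia Brown | 2024-02-20 | 5
2 | Bob Smith | 2024-02-27 | 1
4 | Noah Smith | 2024-03-14 | 1
10 | Bob Smith | 2024-03-18 | 1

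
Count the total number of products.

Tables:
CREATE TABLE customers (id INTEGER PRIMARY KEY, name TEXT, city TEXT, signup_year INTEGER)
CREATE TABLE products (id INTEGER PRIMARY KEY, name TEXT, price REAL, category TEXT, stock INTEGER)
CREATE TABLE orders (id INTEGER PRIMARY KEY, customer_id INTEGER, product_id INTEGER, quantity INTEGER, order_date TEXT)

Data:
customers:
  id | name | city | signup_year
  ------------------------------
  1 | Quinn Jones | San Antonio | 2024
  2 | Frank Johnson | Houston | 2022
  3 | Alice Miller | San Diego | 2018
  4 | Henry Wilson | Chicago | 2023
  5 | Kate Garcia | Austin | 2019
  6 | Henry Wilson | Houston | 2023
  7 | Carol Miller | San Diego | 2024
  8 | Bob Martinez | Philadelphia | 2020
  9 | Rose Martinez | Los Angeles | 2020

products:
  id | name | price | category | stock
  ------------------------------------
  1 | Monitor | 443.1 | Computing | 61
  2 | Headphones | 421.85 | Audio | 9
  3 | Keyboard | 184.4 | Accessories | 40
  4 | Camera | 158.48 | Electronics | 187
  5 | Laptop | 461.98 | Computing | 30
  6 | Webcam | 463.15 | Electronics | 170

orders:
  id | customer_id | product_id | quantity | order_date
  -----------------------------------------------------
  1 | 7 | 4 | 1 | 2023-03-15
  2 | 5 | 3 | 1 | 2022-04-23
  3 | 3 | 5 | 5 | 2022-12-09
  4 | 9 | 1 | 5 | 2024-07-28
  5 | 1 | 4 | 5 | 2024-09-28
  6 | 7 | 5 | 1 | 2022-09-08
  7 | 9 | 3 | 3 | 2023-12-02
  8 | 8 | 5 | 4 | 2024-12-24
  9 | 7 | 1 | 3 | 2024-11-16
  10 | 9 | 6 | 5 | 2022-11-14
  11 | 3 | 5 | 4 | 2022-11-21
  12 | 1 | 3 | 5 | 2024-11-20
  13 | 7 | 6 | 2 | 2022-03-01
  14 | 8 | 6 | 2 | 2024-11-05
SELECT COUNT(*) FROM products

Execution result:
6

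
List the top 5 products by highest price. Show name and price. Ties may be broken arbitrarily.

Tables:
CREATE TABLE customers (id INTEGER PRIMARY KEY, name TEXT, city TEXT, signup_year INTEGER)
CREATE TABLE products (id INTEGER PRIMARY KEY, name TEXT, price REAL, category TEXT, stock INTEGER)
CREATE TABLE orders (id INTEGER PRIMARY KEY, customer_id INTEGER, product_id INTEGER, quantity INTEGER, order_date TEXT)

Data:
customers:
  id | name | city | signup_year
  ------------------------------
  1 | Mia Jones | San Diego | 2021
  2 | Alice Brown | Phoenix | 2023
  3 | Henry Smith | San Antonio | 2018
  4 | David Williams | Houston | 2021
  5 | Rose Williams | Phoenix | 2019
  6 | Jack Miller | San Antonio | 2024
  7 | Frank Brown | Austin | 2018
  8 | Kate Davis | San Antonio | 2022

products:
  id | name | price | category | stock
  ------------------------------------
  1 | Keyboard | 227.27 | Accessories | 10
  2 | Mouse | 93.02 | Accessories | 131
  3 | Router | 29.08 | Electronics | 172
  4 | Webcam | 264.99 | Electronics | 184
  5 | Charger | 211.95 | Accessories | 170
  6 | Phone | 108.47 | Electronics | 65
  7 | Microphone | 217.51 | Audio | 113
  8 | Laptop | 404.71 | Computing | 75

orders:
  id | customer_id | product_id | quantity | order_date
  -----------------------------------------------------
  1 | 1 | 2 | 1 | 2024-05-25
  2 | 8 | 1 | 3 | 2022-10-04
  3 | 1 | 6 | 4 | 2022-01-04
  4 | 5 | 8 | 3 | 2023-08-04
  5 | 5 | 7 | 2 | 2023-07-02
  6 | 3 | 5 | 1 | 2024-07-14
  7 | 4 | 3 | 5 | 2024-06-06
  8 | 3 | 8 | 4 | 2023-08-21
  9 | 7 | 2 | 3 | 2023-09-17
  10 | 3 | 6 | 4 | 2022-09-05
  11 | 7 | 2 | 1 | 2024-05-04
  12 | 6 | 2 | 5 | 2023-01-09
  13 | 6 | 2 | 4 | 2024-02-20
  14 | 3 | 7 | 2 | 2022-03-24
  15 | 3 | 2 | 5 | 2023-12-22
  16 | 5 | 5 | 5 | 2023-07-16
SELECT name, price FROM products ORDER BY price DESC LIMIT 5

Execution result:
name | price
Laptop | 404.71
Webcam | 264.99
Keyboard | 227.27
Microphone | 217.51
Charger | 211.95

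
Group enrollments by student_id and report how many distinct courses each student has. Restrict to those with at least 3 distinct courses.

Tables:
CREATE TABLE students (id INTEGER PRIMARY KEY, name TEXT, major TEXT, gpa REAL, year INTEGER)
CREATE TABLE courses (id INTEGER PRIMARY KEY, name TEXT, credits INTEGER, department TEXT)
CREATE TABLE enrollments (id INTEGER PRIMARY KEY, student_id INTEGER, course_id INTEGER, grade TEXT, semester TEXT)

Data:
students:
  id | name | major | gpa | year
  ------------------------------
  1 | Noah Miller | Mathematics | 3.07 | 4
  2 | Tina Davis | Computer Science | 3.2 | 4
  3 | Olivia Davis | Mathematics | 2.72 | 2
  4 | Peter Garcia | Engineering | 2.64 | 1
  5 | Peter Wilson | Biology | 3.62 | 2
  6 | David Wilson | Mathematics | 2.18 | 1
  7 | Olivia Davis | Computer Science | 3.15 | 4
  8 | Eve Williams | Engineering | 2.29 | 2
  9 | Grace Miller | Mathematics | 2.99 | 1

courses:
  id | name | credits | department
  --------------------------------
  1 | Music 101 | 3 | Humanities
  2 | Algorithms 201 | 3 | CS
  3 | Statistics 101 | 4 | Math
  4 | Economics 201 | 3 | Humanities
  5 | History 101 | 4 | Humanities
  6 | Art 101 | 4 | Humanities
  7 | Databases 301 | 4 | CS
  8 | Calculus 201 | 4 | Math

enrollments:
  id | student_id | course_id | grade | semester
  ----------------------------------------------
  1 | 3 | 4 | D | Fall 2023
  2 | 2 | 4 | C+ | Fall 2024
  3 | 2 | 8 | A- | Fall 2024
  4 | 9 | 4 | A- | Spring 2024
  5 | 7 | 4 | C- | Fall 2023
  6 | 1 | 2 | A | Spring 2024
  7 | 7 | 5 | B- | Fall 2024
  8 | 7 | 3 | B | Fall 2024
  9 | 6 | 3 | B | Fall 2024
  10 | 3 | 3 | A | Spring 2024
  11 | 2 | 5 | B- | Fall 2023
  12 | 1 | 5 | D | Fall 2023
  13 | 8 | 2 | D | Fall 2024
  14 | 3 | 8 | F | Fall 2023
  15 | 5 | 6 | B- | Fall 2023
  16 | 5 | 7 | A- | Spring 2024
SELECT student_id, COUNT(DISTINCT course_id) AS distinct_course_count FROM enrollments GROUP BY student_id HAVING COUNT(DISTINCT course_id) >= 3

Execution result:
student_id | distinct_course_count
2 | 3
3 | 3
7 | 3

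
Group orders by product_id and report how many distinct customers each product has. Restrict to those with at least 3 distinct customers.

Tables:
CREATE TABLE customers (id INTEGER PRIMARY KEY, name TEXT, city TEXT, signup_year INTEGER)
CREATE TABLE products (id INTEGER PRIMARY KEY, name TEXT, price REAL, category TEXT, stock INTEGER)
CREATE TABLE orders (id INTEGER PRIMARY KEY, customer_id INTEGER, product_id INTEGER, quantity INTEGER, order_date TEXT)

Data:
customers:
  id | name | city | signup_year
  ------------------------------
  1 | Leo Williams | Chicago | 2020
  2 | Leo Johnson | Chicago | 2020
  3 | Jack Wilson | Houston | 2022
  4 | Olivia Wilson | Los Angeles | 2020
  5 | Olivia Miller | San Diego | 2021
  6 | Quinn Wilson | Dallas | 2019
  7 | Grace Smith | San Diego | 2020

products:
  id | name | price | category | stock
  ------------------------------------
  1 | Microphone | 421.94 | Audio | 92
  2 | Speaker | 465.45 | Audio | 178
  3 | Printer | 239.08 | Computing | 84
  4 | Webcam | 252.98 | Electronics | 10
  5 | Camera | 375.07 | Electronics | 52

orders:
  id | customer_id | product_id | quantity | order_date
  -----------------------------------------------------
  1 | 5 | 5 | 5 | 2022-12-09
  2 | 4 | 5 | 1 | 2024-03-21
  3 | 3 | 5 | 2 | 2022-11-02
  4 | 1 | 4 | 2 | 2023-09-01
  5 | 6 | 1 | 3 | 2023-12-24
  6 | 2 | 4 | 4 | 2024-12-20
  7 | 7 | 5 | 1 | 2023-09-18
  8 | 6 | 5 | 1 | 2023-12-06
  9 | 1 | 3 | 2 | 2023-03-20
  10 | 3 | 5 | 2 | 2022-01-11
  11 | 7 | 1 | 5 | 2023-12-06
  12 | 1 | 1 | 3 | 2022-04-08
SELECT product_id, COUNT(DISTINCT customer_id) AS distinct_customer_count FROM orders GROUP BY product_id HAVING COUNT(DISTINCT customer_id) >= 3

Execution result:
product_id | distinct_customer_count
1 | 3
5 | 5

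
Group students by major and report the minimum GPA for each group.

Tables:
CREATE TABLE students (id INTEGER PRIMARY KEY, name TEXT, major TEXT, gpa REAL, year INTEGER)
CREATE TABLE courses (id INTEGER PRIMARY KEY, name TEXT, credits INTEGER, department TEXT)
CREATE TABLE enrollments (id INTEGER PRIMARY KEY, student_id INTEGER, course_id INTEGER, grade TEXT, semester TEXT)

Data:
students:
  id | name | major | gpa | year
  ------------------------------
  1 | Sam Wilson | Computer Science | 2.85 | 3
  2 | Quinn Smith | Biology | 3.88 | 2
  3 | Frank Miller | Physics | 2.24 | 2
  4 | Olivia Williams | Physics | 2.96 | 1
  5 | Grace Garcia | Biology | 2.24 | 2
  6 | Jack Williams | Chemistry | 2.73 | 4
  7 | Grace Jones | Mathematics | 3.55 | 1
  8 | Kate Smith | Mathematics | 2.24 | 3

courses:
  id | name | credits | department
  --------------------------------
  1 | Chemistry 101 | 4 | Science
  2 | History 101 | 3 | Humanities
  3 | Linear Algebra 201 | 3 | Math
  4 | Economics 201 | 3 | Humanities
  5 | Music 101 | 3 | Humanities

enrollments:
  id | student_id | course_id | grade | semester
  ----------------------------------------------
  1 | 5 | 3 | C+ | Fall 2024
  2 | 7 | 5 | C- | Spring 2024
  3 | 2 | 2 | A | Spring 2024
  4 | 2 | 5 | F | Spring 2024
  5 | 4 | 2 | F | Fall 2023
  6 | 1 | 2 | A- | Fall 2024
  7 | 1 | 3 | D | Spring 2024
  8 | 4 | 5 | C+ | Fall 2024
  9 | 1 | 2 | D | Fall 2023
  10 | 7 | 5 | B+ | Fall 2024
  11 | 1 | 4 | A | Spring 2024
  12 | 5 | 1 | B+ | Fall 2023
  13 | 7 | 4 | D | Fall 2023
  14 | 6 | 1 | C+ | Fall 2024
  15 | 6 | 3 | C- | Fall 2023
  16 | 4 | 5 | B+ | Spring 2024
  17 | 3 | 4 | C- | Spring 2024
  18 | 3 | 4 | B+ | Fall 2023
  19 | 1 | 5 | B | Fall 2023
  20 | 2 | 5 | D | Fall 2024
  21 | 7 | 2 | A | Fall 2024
SELECT major, MIN(gpa) AS min_gpa FROM students GROUP BY major

Execution result:
major | min_gpa
Biology | 2.24
Chemistry | 2.73
Computer Science | 2.85
Mathematics | 2.24
Physics | 2.24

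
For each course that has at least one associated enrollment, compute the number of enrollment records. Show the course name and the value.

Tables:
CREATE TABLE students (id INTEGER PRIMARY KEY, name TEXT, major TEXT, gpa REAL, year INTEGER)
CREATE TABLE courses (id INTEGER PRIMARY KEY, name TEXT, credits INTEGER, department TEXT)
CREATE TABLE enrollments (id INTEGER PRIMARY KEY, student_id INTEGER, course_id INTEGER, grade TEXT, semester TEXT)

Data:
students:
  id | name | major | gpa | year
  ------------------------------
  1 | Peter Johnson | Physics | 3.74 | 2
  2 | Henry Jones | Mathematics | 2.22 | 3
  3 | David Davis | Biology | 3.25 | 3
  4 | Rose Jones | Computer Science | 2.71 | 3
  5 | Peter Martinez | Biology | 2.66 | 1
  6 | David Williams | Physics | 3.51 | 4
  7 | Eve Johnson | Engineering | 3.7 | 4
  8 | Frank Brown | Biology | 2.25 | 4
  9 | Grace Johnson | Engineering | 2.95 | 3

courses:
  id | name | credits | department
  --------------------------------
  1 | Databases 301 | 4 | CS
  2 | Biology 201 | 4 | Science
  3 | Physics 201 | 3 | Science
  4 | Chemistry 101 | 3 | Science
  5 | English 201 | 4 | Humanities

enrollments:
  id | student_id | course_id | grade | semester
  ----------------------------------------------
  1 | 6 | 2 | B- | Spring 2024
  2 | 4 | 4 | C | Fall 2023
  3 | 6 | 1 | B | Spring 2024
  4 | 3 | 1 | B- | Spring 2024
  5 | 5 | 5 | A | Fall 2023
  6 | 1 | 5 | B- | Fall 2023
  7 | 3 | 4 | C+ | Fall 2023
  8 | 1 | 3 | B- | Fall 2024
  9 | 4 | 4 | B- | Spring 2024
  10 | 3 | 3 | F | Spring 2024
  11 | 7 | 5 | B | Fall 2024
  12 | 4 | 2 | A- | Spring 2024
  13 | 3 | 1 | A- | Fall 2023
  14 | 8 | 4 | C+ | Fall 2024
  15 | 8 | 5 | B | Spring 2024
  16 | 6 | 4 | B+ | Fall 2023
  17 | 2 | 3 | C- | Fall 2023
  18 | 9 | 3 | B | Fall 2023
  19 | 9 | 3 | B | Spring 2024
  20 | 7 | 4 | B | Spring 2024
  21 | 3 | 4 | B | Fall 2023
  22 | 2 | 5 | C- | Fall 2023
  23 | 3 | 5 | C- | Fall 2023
SELECT p.name, COUNT(*) AS n FROM enrollments c JOIN courses p ON c.course_id = p.id GROUP BY p.id, p.name

Execution result:
name | n
Databases 301 | 3
Biology 201 | 2
Physics 201 | 5
Chemistry 101 | 7
English 201 | 6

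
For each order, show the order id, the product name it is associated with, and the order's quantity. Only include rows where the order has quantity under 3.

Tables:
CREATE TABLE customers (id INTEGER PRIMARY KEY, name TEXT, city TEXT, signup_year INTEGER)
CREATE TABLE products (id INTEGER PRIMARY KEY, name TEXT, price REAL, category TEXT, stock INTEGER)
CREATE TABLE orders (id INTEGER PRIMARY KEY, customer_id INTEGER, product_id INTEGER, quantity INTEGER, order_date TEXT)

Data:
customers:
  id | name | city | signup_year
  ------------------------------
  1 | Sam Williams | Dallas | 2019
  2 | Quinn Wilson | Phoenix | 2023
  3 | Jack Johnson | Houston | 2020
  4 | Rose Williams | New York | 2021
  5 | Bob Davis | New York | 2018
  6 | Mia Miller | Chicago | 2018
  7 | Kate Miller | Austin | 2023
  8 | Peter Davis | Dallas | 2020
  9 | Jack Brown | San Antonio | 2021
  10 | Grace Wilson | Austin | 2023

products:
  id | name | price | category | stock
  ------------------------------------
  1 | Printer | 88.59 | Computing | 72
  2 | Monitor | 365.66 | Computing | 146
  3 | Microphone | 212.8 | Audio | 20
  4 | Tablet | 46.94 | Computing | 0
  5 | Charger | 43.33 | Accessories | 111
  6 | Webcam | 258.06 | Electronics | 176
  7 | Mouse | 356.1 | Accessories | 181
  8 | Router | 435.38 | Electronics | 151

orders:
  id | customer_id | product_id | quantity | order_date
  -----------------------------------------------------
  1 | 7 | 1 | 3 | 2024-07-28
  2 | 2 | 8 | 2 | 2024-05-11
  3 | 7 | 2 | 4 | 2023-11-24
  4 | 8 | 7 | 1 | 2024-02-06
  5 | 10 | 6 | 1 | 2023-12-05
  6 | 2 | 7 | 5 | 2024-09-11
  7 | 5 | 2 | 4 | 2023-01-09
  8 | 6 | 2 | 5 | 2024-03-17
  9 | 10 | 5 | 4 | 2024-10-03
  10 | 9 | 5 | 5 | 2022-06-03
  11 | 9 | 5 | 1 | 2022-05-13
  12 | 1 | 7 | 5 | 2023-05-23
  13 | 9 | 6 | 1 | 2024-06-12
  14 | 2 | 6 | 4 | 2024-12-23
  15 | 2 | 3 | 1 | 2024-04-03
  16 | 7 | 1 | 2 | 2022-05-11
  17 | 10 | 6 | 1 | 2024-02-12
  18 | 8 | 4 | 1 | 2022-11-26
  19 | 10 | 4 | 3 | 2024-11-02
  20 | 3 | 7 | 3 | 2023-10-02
SELECT c.id, p.name AS product, c.quantity FROM orders c JOIN products p ON c.product_id = p.id WHERE c.quantity < 3

Execution result:
id | product | quantity
2 | Router | 2
4 | Mouse | 1
5 | Webcam | 1
11 | Charger | 1
13 | Webcam | 1
15 | Microphone | 1
16 | Printer | 2
17 | Webcam | 1
18 | Tablet | 1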